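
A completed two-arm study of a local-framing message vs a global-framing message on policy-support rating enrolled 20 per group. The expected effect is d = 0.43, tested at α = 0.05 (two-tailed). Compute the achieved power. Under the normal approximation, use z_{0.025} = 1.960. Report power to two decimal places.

power ≈ 0.27

For two equal groups, power = Φ(d·√(n/2) − z_{α/2}).
d·√(n/2) = 0.43 × √(20/2) = 0.43 × 3.162 = 1.360.
z_β = 1.360 − 1.960 = -0.600.
Power = Φ(-0.600) = 0.274.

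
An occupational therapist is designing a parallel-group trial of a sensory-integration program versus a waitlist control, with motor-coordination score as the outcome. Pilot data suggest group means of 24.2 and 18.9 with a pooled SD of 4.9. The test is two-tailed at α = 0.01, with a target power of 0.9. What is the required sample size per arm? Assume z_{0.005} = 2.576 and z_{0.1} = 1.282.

n = 26 per group

Cohen's d = |M₁ − M₂| / SD_pooled = |24.2 − 18.9| / 4.9 = 5.3 / 4.9 = 1.082.
For two independent groups with equal n: n = 2·((z_{α/2} + z_β) / d)².
z_{α/2} + z_β = 2.576 + 1.282 = 3.858.
n = 2 × (3.858 / 1.082)² = 2 × 3.566² = 2 × 12.71 = 25.4.
Round up to the next whole participant.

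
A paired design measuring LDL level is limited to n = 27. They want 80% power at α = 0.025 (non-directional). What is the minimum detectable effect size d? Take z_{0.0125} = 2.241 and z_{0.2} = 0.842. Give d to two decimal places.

For a single sample (or paired design) of n = 27: d_min = (z_{α/2} + z_β)/√n.
z-sum = 2.241 + 0.842 = 3.083.
d_min = 3.083 / √27 = 3.083 / 5.196 = 0.593.

d_min ≈ 0.59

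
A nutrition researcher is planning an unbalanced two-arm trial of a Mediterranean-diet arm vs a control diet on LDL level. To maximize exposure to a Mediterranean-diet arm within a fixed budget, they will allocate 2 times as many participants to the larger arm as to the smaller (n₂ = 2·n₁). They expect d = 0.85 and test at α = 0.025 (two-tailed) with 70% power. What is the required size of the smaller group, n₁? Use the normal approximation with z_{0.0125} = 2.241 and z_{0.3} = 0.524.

With allocation ratio k = n₂/n₁ = 2, Var(x̄₁−x̄₂) = σ²(1/n₁ + 1/(k·n₁)) = σ²·(k+1)/(k·n₁).
So n₁ = (1 + 1/k)·((z_{α/2} + z_β)/d)² = 1.500 × (2.765/0.85)².
n₁ = 1.500 × 10.58 = 15.9.
Round up: n₁ = 16, giving n₂ = 2 × 16 = 32.

n₁ = 16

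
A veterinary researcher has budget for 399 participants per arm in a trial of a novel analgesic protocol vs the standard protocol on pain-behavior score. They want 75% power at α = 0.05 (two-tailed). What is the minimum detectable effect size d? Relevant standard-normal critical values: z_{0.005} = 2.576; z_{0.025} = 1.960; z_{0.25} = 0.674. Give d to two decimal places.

For two independent groups of n = 399 each: d_min = (z_{α/2} + z_β)·√(2/n).
z-sum = 1.960 + 0.674 = 2.634.
d_min = 2.634 × √(2/399) = 2.634 × 0.0708 = 0.186.

d_min ≈ 0.19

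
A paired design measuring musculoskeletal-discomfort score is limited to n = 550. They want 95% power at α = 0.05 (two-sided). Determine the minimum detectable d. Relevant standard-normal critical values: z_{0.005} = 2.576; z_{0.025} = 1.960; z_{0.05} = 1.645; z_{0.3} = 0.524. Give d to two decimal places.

For a single sample (or paired design) of n = 550: d_min = (z_{α/2} + z_β)/√n.
z-sum = 1.960 + 1.645 = 3.605.
d_min = 3.605 / √550 = 3.605 / 23.452 = 0.154.

d_min ≈ 0.15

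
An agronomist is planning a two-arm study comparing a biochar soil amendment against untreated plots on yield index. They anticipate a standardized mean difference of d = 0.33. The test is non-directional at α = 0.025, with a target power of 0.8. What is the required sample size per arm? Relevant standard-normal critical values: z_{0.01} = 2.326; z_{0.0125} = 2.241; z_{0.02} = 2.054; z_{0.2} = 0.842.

n = 175 per group

For two independent groups with equal n: n = 2·((z_{α/2} + z_β) / d)².
z_{α/2} + z_β = 2.241 + 0.842 = 3.083.
n = 2 × (3.083 / 0.33)² = 2 × 9.342² = 2 × 87.28 = 174.6.
Round up to the next whole participant.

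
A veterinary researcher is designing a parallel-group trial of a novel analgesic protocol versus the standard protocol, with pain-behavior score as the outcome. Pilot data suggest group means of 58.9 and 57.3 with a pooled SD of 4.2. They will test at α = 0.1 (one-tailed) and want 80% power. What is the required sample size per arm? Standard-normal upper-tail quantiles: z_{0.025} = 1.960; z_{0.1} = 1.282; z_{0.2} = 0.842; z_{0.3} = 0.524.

Cohen's d = |M₁ − M₂| / SD_pooled = |58.9 − 57.3| / 4.2 = 1.6 / 4.2 = 0.381.
For two independent groups with equal n: n = 2·((z_{α} + z_β) / d)².
z_{α} + z_β = 1.282 + 0.842 = 2.124.
n = 2 × (2.124 / 0.381)² = 2 × 5.575² = 2 × 31.08 = 62.2.
Round up to the next whole participant.

n = 63 per group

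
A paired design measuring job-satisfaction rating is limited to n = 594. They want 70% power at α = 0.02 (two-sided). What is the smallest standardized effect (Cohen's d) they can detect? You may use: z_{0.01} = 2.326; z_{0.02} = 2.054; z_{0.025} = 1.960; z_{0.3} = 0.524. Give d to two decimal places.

For a single sample (or paired design) of n = 594: d_min = (z_{α/2} + z_β)/√n.
z-sum = 2.326 + 0.524 = 2.850.
d_min = 2.850 / √594 = 2.850 / 24.372 = 0.117.

d_min ≈ 0.12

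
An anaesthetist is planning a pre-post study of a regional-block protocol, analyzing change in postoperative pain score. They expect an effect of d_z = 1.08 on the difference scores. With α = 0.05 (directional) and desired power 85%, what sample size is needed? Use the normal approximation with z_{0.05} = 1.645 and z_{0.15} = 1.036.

For a paired (one-sample on differences) test: n = ((z_{α} + z_β) / d)².
z_{α} + z_β = 1.645 + 1.036 = 2.681.
n = (2.681 / 1.08)² = 2.482² = 6.16.
Round up.

n = 7 pairs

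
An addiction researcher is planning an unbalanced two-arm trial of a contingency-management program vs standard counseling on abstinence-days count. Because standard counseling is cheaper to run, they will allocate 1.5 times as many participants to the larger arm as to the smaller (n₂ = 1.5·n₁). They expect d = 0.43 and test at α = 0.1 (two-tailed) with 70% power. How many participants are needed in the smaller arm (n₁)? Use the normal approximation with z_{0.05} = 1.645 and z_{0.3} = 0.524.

n₁ = 43

With allocation ratio k = n₂/n₁ = 1.5, Var(x̄₁−x̄₂) = σ²(1/n₁ + 1/(k·n₁)) = σ²·(k+1)/(k·n₁).
So n₁ = (1 + 1/k)·((z_{α/2} + z_β)/d)² = 1.667 × (2.169/0.43)².
n₁ = 1.667 × 25.44 = 42.4.
Round up: n₁ = 43, giving n₂ = ⌈1.5 × 43⌉ = ⌈64.5⌉ = 65.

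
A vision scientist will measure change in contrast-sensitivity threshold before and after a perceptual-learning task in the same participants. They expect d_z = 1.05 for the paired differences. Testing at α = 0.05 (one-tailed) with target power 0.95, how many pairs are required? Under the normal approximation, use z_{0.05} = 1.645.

For a paired (one-sample on differences) test: n = ((z_{α} + z_β) / d)².
z_{α} + z_β = 1.645 + 1.645 = 3.290.
n = (3.290 / 1.05)² = 3.133² = 9.82.
Round up.

n = 10 pairs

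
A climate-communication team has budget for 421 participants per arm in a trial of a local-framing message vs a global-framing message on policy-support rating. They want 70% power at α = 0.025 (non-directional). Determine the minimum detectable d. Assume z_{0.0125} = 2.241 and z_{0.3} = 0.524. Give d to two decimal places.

d_min ≈ 0.19

For two independent groups of n = 421 each: d_min = (z_{α/2} + z_β)·√(2/n).
z-sum = 2.241 + 0.524 = 2.765.
d_min = 2.765 × √(2/421) = 2.765 × 0.0689 = 0.191.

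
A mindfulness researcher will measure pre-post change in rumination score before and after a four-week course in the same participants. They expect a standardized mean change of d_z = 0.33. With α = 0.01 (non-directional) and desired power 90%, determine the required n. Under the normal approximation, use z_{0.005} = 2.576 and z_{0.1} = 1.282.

n = 137 pairs

For a paired (one-sample on differences) test: n = ((z_{α/2} + z_β) / d)².
z_{α/2} + z_β = 2.576 + 1.282 = 3.858.
n = (3.858 / 0.33)² = 11.691² = 136.68.
Round up.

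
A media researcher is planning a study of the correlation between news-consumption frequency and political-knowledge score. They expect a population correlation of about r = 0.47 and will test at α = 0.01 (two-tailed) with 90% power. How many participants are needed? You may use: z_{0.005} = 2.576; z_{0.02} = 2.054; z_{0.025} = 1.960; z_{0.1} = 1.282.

Fisher's z: C = ½·ln((1+r)/(1−r)) = ½·ln(2.7736) = 0.5101.
n = ((z_{α/2} + z_β)/C)² + 3.
(2.576 + 1.282) / 0.5101 = 3.858 / 0.5101 = 7.563.
n = 7.563² + 3 = 57.20 + 3 = 60.2.
Round up.

n = 61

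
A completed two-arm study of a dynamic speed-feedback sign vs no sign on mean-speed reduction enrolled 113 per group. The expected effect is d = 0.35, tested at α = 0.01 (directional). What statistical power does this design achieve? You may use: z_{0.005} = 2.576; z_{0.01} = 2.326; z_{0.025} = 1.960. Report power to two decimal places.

For two equal groups, power = Φ(d·√(n/2) − z_{α}).
d·√(n/2) = 0.35 × √(113/2) = 0.35 × 7.517 = 2.631.
z_β = 2.631 − 2.326 = 0.305.
Power = Φ(0.305) = 0.620.

power ≈ 0.62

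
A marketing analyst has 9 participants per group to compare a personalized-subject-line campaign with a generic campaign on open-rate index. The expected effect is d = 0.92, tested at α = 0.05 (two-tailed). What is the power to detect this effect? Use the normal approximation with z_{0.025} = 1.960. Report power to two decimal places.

power ≈ 0.50

For two equal groups, power = Φ(d·√(n/2) − z_{α/2}).
d·√(n/2) = 0.92 × √(9/2) = 0.92 × 2.121 = 1.952.
z_β = 1.952 − 1.960 = -0.008.
Power = Φ(-0.008) = 0.497.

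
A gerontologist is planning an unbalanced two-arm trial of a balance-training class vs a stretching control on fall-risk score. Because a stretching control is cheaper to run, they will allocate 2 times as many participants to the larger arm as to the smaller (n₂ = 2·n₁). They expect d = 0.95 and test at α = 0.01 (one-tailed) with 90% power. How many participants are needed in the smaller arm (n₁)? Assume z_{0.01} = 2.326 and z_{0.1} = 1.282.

With allocation ratio k = n₂/n₁ = 2, Var(x̄₁−x̄₂) = σ²(1/n₁ + 1/(k·n₁)) = σ²·(k+1)/(k·n₁).
So n₁ = (1 + 1/k)·((z_{α} + z_β)/d)² = 1.500 × (3.608/0.95)².
n₁ = 1.500 × 14.42 = 21.6.
Round up: n₁ = 22, giving n₂ = 2 × 22 = 44.

n₁ = 22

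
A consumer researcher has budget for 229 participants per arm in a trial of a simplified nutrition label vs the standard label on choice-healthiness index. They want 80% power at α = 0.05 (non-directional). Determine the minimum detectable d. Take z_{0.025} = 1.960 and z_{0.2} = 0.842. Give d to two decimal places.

d_min ≈ 0.26

For two independent groups of n = 229 each: d_min = (z_{α/2} + z_β)·√(2/n).
z-sum = 1.960 + 0.842 = 2.802.
d_min = 2.802 × √(2/229) = 2.802 × 0.0935 = 0.262.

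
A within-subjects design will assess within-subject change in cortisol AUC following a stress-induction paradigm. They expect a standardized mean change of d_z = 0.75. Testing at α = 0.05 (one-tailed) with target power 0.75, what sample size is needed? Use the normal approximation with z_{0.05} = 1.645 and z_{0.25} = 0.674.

n = 10 pairs

For a paired (one-sample on differences) test: n = ((z_{α} + z_β) / d)².
z_{α} + z_β = 1.645 + 0.674 = 2.319.
n = (2.319 / 0.75)² = 3.092² = 9.56.
Round up.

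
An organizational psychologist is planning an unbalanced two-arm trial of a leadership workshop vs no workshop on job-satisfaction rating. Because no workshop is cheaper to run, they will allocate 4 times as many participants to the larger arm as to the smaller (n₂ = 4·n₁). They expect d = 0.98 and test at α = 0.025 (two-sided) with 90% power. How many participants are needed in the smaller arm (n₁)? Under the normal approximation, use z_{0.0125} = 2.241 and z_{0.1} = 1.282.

With allocation ratio k = n₂/n₁ = 4, Var(x̄₁−x̄₂) = σ²(1/n₁ + 1/(k·n₁)) = σ²·(k+1)/(k·n₁).
So n₁ = (1 + 1/k)·((z_{α/2} + z_β)/d)² = 1.250 × (3.523/0.98)².
n₁ = 1.250 × 12.92 = 16.2.
Round up: n₁ = 17, giving n₂ = 4 × 17 = 68.

n₁ = 17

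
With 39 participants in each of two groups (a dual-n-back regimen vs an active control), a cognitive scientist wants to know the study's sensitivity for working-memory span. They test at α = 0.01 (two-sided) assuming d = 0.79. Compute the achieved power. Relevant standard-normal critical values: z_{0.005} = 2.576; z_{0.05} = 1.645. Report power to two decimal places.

power ≈ 0.82

For two equal groups, power = Φ(d·√(n/2) − z_{α/2}).
d·√(n/2) = 0.79 × √(39/2) = 0.79 × 4.416 = 3.489.
z_β = 3.489 − 2.576 = 0.913.
Power = Φ(0.913) = 0.819.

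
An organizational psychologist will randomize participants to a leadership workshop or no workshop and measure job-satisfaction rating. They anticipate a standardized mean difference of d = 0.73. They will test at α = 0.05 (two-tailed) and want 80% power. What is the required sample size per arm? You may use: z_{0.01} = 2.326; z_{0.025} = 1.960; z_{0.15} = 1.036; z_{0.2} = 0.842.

For two independent groups with equal n: n = 2·((z_{α/2} + z_β) / d)².
z_{α/2} + z_β = 1.960 + 0.842 = 2.802.
n = 2 × (2.802 / 0.73)² = 2 × 3.838² = 2 × 14.73 = 29.5.
Round up to the next whole participant.

n = 30 per group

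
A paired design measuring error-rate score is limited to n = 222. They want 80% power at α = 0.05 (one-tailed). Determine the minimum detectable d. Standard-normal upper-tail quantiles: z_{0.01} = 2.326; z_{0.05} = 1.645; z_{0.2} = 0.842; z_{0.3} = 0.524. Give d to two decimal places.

For a single sample (or paired design) of n = 222: d_min = (z_{α} + z_β)/√n.
z-sum = 1.645 + 0.842 = 2.487.
d_min = 2.487 / √222 = 2.487 / 14.900 = 0.167.

d_min ≈ 0.17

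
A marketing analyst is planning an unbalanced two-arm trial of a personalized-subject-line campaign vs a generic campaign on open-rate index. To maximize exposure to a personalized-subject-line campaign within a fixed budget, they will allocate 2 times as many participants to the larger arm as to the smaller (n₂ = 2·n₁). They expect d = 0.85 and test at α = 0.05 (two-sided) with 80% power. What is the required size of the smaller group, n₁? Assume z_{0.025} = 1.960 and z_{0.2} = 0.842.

n₁ = 17

With allocation ratio k = n₂/n₁ = 2, Var(x̄₁−x̄₂) = σ²(1/n₁ + 1/(k·n₁)) = σ²·(k+1)/(k·n₁).
So n₁ = (1 + 1/k)·((z_{α/2} + z_β)/d)² = 1.500 × (2.802/0.85)².
n₁ = 1.500 × 10.87 = 16.3.
Round up: n₁ = 17, giving n₂ = 2 × 17 = 34.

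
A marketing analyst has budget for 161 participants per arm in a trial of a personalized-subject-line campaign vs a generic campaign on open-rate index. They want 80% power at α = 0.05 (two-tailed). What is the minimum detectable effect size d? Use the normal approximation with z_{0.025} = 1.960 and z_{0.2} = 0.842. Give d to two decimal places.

d_min ≈ 0.31

For two independent groups of n = 161 each: d_min = (z_{α/2} + z_β)·√(2/n).
z-sum = 1.960 + 0.842 = 2.802.
d_min = 2.802 × √(2/161) = 2.802 × 0.1115 = 0.312.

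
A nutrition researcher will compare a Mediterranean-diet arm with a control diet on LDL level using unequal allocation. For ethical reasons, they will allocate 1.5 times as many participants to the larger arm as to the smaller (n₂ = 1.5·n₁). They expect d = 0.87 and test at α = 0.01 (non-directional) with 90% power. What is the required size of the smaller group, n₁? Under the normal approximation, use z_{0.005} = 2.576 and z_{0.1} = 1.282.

With allocation ratio k = n₂/n₁ = 1.5, Var(x̄₁−x̄₂) = σ²(1/n₁ + 1/(k·n₁)) = σ²·(k+1)/(k·n₁).
So n₁ = (1 + 1/k)·((z_{α/2} + z_β)/d)² = 1.667 × (3.858/0.87)².
n₁ = 1.667 × 19.66 = 32.8.
Round up: n₁ = 33, giving n₂ = ⌈1.5 × 33⌉ = ⌈49.5⌉ = 50.

n₁ = 33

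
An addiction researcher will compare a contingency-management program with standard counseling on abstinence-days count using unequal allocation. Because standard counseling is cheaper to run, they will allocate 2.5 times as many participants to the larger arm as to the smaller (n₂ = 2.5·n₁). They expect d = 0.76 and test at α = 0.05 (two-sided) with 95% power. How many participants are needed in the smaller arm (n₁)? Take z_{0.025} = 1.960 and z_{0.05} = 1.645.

With allocation ratio k = n₂/n₁ = 2.5, Var(x̄₁−x̄₂) = σ²(1/n₁ + 1/(k·n₁)) = σ²·(k+1)/(k·n₁).
So n₁ = (1 + 1/k)·((z_{α/2} + z_β)/d)² = 1.400 × (3.605/0.76)².
n₁ = 1.400 × 22.50 = 31.5.
Round up: n₁ = 32, giving n₂ = 2.5 × 32 = 80.

n₁ = 32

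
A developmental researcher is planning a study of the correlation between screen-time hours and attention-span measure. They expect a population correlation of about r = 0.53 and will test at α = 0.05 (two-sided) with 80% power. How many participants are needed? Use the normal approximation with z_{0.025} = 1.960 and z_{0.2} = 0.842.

Fisher's z: C = ½·ln((1+r)/(1−r)) = ½·ln(3.2553) = 0.5901.
n = ((z_{α/2} + z_β)/C)² + 3.
(1.960 + 0.842) / 0.5901 = 2.802 / 0.5901 = 4.748.
n = 4.748² + 3 = 22.55 + 3 = 25.5.
Round up.

n = 26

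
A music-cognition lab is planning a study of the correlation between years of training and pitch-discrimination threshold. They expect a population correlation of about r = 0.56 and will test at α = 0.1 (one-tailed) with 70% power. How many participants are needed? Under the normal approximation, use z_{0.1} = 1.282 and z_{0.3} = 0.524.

n = 12

Fisher's z: C = ½·ln((1+r)/(1−r)) = ½·ln(3.5455) = 0.6328.
n = ((z_{α} + z_β)/C)² + 3.
(1.282 + 0.524) / 0.6328 = 1.806 / 0.6328 = 2.854.
n = 2.854² + 3 = 8.15 + 3 = 11.1.
Round up.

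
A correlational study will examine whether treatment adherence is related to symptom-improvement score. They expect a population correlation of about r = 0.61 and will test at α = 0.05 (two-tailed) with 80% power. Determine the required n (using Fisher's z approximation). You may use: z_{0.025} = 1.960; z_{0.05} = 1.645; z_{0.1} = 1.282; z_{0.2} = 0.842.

Fisher's z: C = ½·ln((1+r)/(1−r)) = ½·ln(4.1282) = 0.7089.
n = ((z_{α/2} + z_β)/C)² + 3.
(1.960 + 0.842) / 0.7089 = 2.802 / 0.7089 = 3.953.
n = 3.953² + 3 = 15.62 + 3 = 18.6.
Round up.

n = 19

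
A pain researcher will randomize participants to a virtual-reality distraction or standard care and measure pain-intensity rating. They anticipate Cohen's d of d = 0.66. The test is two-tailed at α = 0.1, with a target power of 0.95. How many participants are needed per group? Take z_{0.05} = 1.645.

n = 50 per group

For two independent groups with equal n: n = 2·((z_{α/2} + z_β) / d)².
z_{α/2} + z_β = 1.645 + 1.645 = 3.290.
n = 2 × (3.290 / 0.66)² = 2 × 4.985² = 2 × 24.85 = 49.7.
Round up to the next whole participant.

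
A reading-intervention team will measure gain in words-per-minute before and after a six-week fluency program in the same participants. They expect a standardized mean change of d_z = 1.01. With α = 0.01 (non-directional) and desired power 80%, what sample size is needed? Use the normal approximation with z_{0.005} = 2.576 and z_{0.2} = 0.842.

n = 12 pairs

For a paired (one-sample on differences) test: n = ((z_{α/2} + z_β) / d)².
z_{α/2} + z_β = 2.576 + 0.842 = 3.418.
n = (3.418 / 1.01)² = 3.384² = 11.45.
Round up.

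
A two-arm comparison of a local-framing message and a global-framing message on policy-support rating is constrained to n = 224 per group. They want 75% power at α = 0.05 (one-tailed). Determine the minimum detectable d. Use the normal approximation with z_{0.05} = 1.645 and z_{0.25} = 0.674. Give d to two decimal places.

For two independent groups of n = 224 each: d_min = (z_{α} + z_β)·√(2/n).
z-sum = 1.645 + 0.674 = 2.319.
d_min = 2.319 × √(2/224) = 2.319 × 0.0945 = 0.219.

d_min ≈ 0.22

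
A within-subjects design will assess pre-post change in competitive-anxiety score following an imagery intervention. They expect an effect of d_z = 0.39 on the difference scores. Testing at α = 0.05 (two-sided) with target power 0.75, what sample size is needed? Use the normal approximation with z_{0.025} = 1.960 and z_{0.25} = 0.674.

For a paired (one-sample on differences) test: n = ((z_{α/2} + z_β) / d)².
z_{α/2} + z_β = 1.960 + 0.674 = 2.634.
n = (2.634 / 0.39)² = 6.754² = 45.61.
Round up.

n = 46 pairs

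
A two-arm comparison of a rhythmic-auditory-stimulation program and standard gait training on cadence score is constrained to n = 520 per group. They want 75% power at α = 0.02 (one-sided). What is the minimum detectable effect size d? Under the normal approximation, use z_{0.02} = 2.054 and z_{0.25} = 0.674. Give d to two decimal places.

d_min ≈ 0.17

For two independent groups of n = 520 each: d_min = (z_{α} + z_β)·√(2/n).
z-sum = 2.054 + 0.674 = 2.728.
d_min = 2.728 × √(2/520) = 2.728 × 0.0620 = 0.169.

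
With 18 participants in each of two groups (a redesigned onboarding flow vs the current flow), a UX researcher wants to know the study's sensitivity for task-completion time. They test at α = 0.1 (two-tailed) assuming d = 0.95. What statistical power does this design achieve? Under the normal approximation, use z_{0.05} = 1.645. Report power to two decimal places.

power ≈ 0.89

For two equal groups, power = Φ(d·√(n/2) − z_{α/2}).
d·√(n/2) = 0.95 × √(18/2) = 0.95 × 3.000 = 2.850.
z_β = 2.850 − 1.645 = 1.205.
Power = Φ(1.205) = 0.886.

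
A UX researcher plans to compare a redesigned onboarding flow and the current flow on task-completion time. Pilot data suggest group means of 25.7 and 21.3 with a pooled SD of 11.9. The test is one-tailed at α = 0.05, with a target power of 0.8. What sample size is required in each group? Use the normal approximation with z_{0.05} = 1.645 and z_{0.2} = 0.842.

n = 91 per group

Cohen's d = |M₁ − M₂| / SD_pooled = |25.7 − 21.3| / 11.9 = 4.4 / 11.9 = 0.370.
For two independent groups with equal n: n = 2·((z_{α} + z_β) / d)².
z_{α} + z_β = 1.645 + 0.842 = 2.487.
n = 2 × (2.487 / 0.370)² = 2 × 6.722² = 2 × 45.18 = 90.4.
Round up to the next whole participant.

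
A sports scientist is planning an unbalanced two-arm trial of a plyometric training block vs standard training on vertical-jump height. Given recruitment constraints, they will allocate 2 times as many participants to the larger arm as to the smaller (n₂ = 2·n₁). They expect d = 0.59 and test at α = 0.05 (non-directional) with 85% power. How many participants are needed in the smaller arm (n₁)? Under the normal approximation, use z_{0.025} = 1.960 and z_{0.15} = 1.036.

n₁ = 39

With allocation ratio k = n₂/n₁ = 2, Var(x̄₁−x̄₂) = σ²(1/n₁ + 1/(k·n₁)) = σ²·(k+1)/(k·n₁).
So n₁ = (1 + 1/k)·((z_{α/2} + z_β)/d)² = 1.500 × (2.996/0.59)².
n₁ = 1.500 × 25.79 = 38.7.
Round up: n₁ = 39, giving n₂ = 2 × 39 = 78.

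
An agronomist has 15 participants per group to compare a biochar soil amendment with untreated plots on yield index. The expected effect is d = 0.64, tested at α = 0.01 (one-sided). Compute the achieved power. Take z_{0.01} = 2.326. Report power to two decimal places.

For two equal groups, power = Φ(d·√(n/2) − z_{α}).
d·√(n/2) = 0.64 × √(15/2) = 0.64 × 2.739 = 1.753.
z_β = 1.753 − 2.326 = -0.573.
Power = Φ(-0.573) = 0.283.

power ≈ 0.28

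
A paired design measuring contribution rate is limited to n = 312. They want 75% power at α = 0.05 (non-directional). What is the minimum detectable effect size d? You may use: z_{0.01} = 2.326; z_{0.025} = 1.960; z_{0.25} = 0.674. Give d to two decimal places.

For a single sample (or paired design) of n = 312: d_min = (z_{α/2} + z_β)/√n.
z-sum = 1.960 + 0.674 = 2.634.
d_min = 2.634 / √312 = 2.634 / 17.664 = 0.149.

d_min ≈ 0.15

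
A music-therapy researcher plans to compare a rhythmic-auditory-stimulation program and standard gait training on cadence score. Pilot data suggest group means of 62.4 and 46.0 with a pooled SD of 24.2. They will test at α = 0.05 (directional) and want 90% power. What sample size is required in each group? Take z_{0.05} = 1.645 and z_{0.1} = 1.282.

Cohen's d = |M₁ − M₂| / SD_pooled = |62.4 − 46.0| / 24.2 = 16.4 / 24.2 = 0.678.
For two independent groups with equal n: n = 2·((z_{α} + z_β) / d)².
z_{α} + z_β = 1.645 + 1.282 = 2.927.
n = 2 × (2.927 / 0.678)² = 2 × 4.317² = 2 × 18.64 = 37.3.
Round up to the next whole participant.

n = 38 per group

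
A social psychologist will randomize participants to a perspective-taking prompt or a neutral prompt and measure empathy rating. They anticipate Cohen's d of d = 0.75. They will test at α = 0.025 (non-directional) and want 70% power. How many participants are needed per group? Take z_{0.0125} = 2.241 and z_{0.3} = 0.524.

For two independent groups with equal n: n = 2·((z_{α/2} + z_β) / d)².
z_{α/2} + z_β = 2.241 + 0.524 = 2.765.
n = 2 × (2.765 / 0.75)² = 2 × 3.687² = 2 × 13.59 = 27.2.
Round up to the next whole participant.

n = 28 per group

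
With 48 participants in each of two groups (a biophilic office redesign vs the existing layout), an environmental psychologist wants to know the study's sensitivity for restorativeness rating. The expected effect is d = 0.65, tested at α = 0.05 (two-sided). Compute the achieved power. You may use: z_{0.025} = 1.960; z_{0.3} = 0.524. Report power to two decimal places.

For two equal groups, power = Φ(d·√(n/2) − z_{α/2}).
d·√(n/2) = 0.65 × √(48/2) = 0.65 × 4.899 = 3.184.
z_β = 3.184 − 1.960 = 1.224.
Power = Φ(1.224) = 0.890.

power ≈ 0.89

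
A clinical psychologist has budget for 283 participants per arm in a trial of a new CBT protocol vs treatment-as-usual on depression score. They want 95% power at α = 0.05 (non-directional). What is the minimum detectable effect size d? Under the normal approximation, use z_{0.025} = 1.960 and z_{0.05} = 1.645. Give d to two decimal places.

d_min ≈ 0.30

For two independent groups of n = 283 each: d_min = (z_{α/2} + z_β)·√(2/n).
z-sum = 1.960 + 1.645 = 3.605.
d_min = 3.605 × √(2/283) = 3.605 × 0.0841 = 0.303.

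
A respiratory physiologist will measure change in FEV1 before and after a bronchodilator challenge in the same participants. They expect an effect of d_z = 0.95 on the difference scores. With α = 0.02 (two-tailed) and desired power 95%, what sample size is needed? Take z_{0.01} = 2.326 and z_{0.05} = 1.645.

For a paired (one-sample on differences) test: n = ((z_{α/2} + z_β) / d)².
z_{α/2} + z_β = 2.326 + 1.645 = 3.971.
n = (3.971 / 0.95)² = 4.180² = 17.47.
Round up.

n = 18 pairs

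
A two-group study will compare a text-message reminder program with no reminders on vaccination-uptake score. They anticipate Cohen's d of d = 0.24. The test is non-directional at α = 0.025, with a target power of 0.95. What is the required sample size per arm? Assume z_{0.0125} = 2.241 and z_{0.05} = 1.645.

For two independent groups with equal n: n = 2·((z_{α/2} + z_β) / d)².
z_{α/2} + z_β = 2.241 + 1.645 = 3.886.
n = 2 × (3.886 / 0.24)² = 2 × 16.192² = 2 × 262.17 = 524.3.
Round up to the next whole participant.

n = 525 per group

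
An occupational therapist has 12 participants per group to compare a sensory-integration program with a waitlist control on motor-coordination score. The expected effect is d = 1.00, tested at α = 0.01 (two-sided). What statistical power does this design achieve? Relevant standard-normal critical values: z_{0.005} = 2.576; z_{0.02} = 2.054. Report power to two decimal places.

For two equal groups, power = Φ(d·√(n/2) − z_{α/2}).
d·√(n/2) = 1.00 × √(12/2) = 1.00 × 2.449 = 2.449.
z_β = 2.449 − 2.576 = -0.127.
Power = Φ(-0.127) = 0.450.

power ≈ 0.45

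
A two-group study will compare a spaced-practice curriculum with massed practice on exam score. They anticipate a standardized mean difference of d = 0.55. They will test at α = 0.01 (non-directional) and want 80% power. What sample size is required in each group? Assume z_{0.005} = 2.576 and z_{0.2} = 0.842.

For two independent groups with equal n: n = 2·((z_{α/2} + z_β) / d)².
z_{α/2} + z_β = 2.576 + 0.842 = 3.418.
n = 2 × (3.418 / 0.55)² = 2 × 6.215² = 2 × 38.62 = 77.2.
Round up to the next whole participant.

n = 78 per group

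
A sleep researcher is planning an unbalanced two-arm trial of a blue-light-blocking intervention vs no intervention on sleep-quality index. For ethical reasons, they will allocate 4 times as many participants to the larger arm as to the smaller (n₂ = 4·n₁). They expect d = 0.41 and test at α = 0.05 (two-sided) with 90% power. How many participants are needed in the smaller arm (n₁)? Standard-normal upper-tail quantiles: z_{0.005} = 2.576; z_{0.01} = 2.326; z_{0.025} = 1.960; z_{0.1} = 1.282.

With allocation ratio k = n₂/n₁ = 4, Var(x̄₁−x̄₂) = σ²(1/n₁ + 1/(k·n₁)) = σ²·(k+1)/(k·n₁).
So n₁ = (1 + 1/k)·((z_{α/2} + z_β)/d)² = 1.250 × (3.242/0.41)².
n₁ = 1.250 × 62.53 = 78.2.
Round up: n₁ = 79, giving n₂ = 4 × 79 = 316.

n₁ = 79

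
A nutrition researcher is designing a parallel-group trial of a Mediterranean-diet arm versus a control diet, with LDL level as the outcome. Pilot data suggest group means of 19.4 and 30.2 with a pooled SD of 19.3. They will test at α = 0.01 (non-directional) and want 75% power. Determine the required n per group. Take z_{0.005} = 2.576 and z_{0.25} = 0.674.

Cohen's d = |M₁ − M₂| / SD_pooled = |19.4 − 30.2| / 19.3 = 10.8 / 19.3 = 0.560.
For two independent groups with equal n: n = 2·((z_{α/2} + z_β) / d)².
z_{α/2} + z_β = 2.576 + 0.674 = 3.250.
n = 2 × (3.250 / 0.560)² = 2 × 5.804² = 2 × 33.68 = 67.4.
Round up to the next whole participant.

n = 68 per group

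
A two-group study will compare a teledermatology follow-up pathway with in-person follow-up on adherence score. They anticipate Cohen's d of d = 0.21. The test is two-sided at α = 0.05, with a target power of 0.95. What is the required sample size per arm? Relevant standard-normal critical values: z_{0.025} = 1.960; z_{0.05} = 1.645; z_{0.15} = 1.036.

For two independent groups with equal n: n = 2·((z_{α/2} + z_β) / d)².
z_{α/2} + z_β = 1.960 + 1.645 = 3.605.
n = 2 × (3.605 / 0.21)² = 2 × 17.167² = 2 × 294.69 = 589.4.
Round up to the next whole participant.

n = 590 per group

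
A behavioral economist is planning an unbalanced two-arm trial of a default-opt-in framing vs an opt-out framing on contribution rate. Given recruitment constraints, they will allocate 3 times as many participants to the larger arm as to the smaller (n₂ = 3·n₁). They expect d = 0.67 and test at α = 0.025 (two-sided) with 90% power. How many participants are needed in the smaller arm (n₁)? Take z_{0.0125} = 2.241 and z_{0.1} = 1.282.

With allocation ratio k = n₂/n₁ = 3, Var(x̄₁−x̄₂) = σ²(1/n₁ + 1/(k·n₁)) = σ²·(k+1)/(k·n₁).
So n₁ = (1 + 1/k)·((z_{α/2} + z_β)/d)² = 1.333 × (3.523/0.67)².
n₁ = 1.333 × 27.65 = 36.9.
Round up: n₁ = 37, giving n₂ = 3 × 37 = 111.

n₁ = 37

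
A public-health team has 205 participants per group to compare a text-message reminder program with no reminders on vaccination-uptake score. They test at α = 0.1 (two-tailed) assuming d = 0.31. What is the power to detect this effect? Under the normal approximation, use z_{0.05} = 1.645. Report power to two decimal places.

For two equal groups, power = Φ(d·√(n/2) − z_{α/2}).
d·√(n/2) = 0.31 × √(205/2) = 0.31 × 10.124 = 3.139.
z_β = 3.139 − 1.645 = 1.494.
Power = Φ(1.494) = 0.932.

power ≈ 0.93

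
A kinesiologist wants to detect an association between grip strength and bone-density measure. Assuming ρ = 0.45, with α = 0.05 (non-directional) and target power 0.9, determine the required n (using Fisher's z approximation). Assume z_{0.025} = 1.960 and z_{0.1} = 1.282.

n = 48

Fisher's z: C = ½·ln((1+r)/(1−r)) = ½·ln(2.6364) = 0.4847.
n = ((z_{α/2} + z_β)/C)² + 3.
(1.960 + 1.282) / 0.4847 = 3.242 / 0.4847 = 6.689.
n = 6.689² + 3 = 44.74 + 3 = 47.7.
Round up.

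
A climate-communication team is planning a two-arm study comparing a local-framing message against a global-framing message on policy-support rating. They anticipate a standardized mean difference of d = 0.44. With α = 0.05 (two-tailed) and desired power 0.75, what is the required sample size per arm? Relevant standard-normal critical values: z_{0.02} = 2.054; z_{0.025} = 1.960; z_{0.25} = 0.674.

n = 72 per group

For two independent groups with equal n: n = 2·((z_{α/2} + z_β) / d)².
z_{α/2} + z_β = 1.960 + 0.674 = 2.634.
n = 2 × (2.634 / 0.44)² = 2 × 5.986² = 2 × 35.84 = 71.7.
Round up to the next whole participant.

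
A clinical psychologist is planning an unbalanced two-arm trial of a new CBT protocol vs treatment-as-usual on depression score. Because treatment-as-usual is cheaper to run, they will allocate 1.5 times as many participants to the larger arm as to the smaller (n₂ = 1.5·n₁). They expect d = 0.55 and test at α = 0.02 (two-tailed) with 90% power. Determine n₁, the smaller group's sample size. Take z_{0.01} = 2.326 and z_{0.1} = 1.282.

n₁ = 72

With allocation ratio k = n₂/n₁ = 1.5, Var(x̄₁−x̄₂) = σ²(1/n₁ + 1/(k·n₁)) = σ²·(k+1)/(k·n₁).
So n₁ = (1 + 1/k)·((z_{α/2} + z_β)/d)² = 1.667 × (3.608/0.55)².
n₁ = 1.667 × 43.03 = 71.7.
Round up: n₁ = 72, giving n₂ = 1.5 × 72 = 108.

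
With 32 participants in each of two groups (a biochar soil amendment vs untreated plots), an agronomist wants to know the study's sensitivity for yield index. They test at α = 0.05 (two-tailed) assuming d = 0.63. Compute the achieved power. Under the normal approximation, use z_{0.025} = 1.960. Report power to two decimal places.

For two equal groups, power = Φ(d·√(n/2) − z_{α/2}).
d·√(n/2) = 0.63 × √(32/2) = 0.63 × 4.000 = 2.520.
z_β = 2.520 − 1.960 = 0.560.
Power = Φ(0.560) = 0.712.

power ≈ 0.71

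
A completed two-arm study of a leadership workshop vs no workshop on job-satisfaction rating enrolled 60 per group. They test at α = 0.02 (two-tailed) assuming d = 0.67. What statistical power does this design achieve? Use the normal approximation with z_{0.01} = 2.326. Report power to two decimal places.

power ≈ 0.91

For two equal groups, power = Φ(d·√(n/2) − z_{α/2}).
d·√(n/2) = 0.67 × √(60/2) = 0.67 × 5.477 = 3.670.
z_β = 3.670 − 2.326 = 1.344.
Power = Φ(1.344) = 0.910.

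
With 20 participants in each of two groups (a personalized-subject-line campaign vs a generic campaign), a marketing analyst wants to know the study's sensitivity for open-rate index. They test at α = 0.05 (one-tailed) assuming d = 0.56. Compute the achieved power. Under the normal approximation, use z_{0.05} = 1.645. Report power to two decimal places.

power ≈ 0.55

For two equal groups, power = Φ(d·√(n/2) − z_{α}).
d·√(n/2) = 0.56 × √(20/2) = 0.56 × 3.162 = 1.771.
z_β = 1.771 − 1.645 = 0.126.
Power = Φ(0.126) = 0.550.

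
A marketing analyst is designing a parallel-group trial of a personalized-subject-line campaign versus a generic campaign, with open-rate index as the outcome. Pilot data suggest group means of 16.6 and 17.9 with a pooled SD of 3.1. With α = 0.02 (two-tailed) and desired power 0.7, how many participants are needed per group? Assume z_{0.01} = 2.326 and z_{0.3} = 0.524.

n = 93 per group

Cohen's d = |M₁ − M₂| / SD_pooled = |16.6 − 17.9| / 3.1 = 1.3 / 3.1 = 0.419.
For two independent groups with equal n: n = 2·((z_{α/2} + z_β) / d)².
z_{α/2} + z_β = 2.326 + 0.524 = 2.850.
n = 2 × (2.850 / 0.419)² = 2 × 6.802² = 2 × 46.27 = 92.5.
Round up to the next whole participant.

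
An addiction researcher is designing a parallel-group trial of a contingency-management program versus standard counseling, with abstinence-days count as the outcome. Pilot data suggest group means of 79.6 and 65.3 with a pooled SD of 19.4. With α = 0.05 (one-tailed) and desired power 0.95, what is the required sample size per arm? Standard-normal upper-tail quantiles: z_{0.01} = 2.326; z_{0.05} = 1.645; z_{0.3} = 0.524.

Cohen's d = |M₁ − M₂| / SD_pooled = |79.6 − 65.3| / 19.4 = 14.3 / 19.4 = 0.737.
For two independent groups with equal n: n = 2·((z_{α} + z_β) / d)².
z_{α} + z_β = 1.645 + 1.645 = 3.290.
n = 2 × (3.290 / 0.737)² = 2 × 4.464² = 2 × 19.93 = 39.9.
Round up to the next whole participant.

n = 40 per group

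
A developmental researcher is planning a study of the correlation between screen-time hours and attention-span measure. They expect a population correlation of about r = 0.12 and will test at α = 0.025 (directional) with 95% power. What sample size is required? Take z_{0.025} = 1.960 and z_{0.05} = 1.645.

n = 897

Fisher's z: C = ½·ln((1+r)/(1−r)) = ½·ln(1.2727) = 0.1206.
n = ((z_{α} + z_β)/C)² + 3.
(1.960 + 1.645) / 0.1206 = 3.605 / 0.1206 = 29.892.
n = 29.892² + 3 = 893.54 + 3 = 896.5.
Round up.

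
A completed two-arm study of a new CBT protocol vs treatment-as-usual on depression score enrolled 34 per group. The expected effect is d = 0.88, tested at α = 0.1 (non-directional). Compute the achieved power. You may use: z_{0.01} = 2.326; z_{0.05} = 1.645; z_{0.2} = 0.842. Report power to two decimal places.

For two equal groups, power = Φ(d·√(n/2) − z_{α/2}).
d·√(n/2) = 0.88 × √(34/2) = 0.88 × 4.123 = 3.628.
z_β = 3.628 − 1.645 = 1.983.
Power = Φ(1.983) = 0.976.

power ≈ 0.98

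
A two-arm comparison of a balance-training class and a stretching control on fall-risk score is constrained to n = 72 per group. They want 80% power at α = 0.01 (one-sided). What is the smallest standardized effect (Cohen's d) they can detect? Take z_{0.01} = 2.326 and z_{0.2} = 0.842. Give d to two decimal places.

d_min ≈ 0.53

For two independent groups of n = 72 each: d_min = (z_{α} + z_β)·√(2/n).
z-sum = 2.326 + 0.842 = 3.168.
d_min = 3.168 × √(2/72) = 3.168 × 0.1667 = 0.528.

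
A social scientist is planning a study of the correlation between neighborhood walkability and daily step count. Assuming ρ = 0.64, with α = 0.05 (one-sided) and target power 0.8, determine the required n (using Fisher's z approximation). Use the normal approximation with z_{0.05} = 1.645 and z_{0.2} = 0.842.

n = 14

Fisher's z: C = ½·ln((1+r)/(1−r)) = ½·ln(4.5556) = 0.7582.
n = ((z_{α} + z_β)/C)² + 3.
(1.645 + 0.842) / 0.7582 = 2.487 / 0.7582 = 3.280.
n = 3.280² + 3 = 10.76 + 3 = 13.8.
Round up.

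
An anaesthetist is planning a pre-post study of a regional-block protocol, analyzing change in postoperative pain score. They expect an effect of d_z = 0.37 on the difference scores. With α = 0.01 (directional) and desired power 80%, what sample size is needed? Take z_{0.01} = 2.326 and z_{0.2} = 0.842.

n = 74 pairs

For a paired (one-sample on differences) test: n = ((z_{α} + z_β) / d)².
z_{α} + z_β = 2.326 + 0.842 = 3.168.
n = (3.168 / 0.37)² = 8.562² = 73.31.
Round up.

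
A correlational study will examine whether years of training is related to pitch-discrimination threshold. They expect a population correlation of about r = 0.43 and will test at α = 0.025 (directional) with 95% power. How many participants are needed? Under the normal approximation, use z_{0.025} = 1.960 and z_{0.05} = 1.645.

n = 65

Fisher's z: C = ½·ln((1+r)/(1−r)) = ½·ln(2.5088) = 0.4599.
n = ((z_{α} + z_β)/C)² + 3.
(1.960 + 1.645) / 0.4599 = 3.605 / 0.4599 = 7.839.
n = 7.839² + 3 = 61.44 + 3 = 64.4.
Round up.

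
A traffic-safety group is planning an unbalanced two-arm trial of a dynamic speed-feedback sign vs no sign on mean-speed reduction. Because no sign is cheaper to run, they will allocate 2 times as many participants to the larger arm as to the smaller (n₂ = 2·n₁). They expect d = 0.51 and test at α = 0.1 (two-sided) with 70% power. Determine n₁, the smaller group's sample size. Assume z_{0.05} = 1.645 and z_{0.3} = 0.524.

With allocation ratio k = n₂/n₁ = 2, Var(x̄₁−x̄₂) = σ²(1/n₁ + 1/(k·n₁)) = σ²·(k+1)/(k·n₁).
So n₁ = (1 + 1/k)·((z_{α/2} + z_β)/d)² = 1.500 × (2.169/0.51)².
n₁ = 1.500 × 18.09 = 27.1.
Round up: n₁ = 28, giving n₂ = 2 × 28 = 56.

n₁ = 28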